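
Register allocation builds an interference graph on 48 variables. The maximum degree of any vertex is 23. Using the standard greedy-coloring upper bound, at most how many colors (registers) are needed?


Greedy coloring never needs more than (max_degree + 1) colors: when coloring a vertex, at most max_degree neighbors are already colored.
Upper bound = 23 + 1 = 24

24


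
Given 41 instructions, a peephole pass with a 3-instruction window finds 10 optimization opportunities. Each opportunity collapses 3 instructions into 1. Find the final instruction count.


Each match removes 2 instructions.
Total removed = 10 * 2 = 20
Remaining = 41 - 20 = 21

21


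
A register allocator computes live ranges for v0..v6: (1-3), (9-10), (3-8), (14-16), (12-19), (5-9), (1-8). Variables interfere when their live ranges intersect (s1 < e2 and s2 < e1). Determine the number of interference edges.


Check all pairs for overlapping intervals.
Two intervals (s1,e1) and (s2,e2) overlap if s1 < e2 and s2 < e1.
v0 (1-3) vs v1..v6: overlaps v6 -> 1
v1 (9-10) vs v2..v6: overlaps none -> 0
v2 (3-8) vs v3..v6: overlaps v5, v6 -> 2
v3 (14-16) vs v4..v6: overlaps v4 -> 1
v4 (12-19) vs v5..v6: overlaps none -> 0
v5 (5-9) vs v6: overlaps v6 -> 1
Total overlapping pairs = 1 + 0 + 2 + 1 + 0 + 1 = 5

5


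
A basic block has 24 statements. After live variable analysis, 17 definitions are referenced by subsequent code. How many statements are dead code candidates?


Dead code = total statements - live definitions
= 24 - 17 = 7

7


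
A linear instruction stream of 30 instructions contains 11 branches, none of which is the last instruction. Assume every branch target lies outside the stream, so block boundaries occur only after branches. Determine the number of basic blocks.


With no in-sequence branch targets, the leaders are the first instruction plus the instruction after each branch.
Number of basic blocks = branches + 1
= 11 + 1 = 12

12


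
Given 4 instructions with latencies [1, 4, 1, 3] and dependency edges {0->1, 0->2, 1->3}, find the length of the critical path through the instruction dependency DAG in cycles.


Compute longest path through dependency graph: dist(Ik) = max over predecessors of dist + latency(Ik).
dist(I0) = latency 1 = 1
dist(I1) = dist(I0) + 4 = 1 + 4 = 5
dist(I2) = dist(I0) + 1 = 1 + 1 = 2
dist(I3) = dist(I1) + 3 = 5 + 3 = 8
Critical path = max dist = 8

8


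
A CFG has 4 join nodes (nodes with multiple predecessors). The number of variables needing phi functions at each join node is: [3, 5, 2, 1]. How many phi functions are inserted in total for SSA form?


Total phi functions = sum of phi functions at each join node
= 3 + 5 + 2 + 1 = 11

11


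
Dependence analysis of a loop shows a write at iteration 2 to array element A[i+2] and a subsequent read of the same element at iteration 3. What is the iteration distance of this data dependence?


Distance = read iteration - write iteration
= 3 - 2 = 1

1


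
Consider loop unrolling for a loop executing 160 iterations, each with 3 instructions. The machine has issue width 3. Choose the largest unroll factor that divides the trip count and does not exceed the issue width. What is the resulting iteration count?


Largest divisor of 160 <= 3 is 2
New iterations = 160 / 2 = 80

80


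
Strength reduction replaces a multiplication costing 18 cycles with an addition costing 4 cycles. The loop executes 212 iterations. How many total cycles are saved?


Per-iteration saving = 18 - 4 = 14
Total saved = 212 * 14 = 2968

2968


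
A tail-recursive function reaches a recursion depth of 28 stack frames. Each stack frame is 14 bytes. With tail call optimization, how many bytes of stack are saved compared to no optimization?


Without TCO: 28 * 14 = 392 bytes
With TCO: reuse 1 frame = 14 bytes
Savings = 392 - 14 = 378

378


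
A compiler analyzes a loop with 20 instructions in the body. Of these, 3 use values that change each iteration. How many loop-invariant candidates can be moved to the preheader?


Invariant candidates = total - loop-dependent
= 20 - 3 = 17

17


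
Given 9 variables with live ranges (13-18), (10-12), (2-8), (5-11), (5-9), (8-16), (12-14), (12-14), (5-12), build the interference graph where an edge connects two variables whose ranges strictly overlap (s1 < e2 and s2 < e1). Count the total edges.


Check all pairs for overlapping intervals.
Two intervals (s1,e1) and (s2,e2) overlap if s1 < e2 and s2 < e1.
v0 (13-18) vs v1..v8: overlaps v5, v6, v7 -> 3
v1 (10-12) vs v2..v8: overlaps v3, v5, v8 -> 3
v2 (2-8) vs v3..v8: overlaps v3, v4, v8 -> 3
v3 (5-11) vs v4..v8: overlaps v4, v5, v8 -> 3
v4 (5-9) vs v5..v8: overlaps v5, v8 -> 2
v5 (8-16) vs v6..v8: overlaps v6, v7, v8 -> 3
v6 (12-14) vs v7..v8: overlaps v7 -> 1
v7 (12-14) vs v8: overlaps none -> 0
Total overlapping pairs = 3 + 3 + 3 + 3 + 2 + 3 + 1 + 0 = 18

18


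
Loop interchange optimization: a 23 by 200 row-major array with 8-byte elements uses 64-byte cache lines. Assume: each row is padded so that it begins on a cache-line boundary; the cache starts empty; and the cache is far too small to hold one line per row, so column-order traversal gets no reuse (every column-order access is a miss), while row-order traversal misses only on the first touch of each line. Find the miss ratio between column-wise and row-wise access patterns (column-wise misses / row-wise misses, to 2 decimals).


Each row occupies 200 * 8 = 1600 bytes and starts on a line boundary, so it spans ceil(1600 / 64) = 25 cache lines.
Row-major traversal misses (one per line touched): 23 * ceil(200 * 8 / 64) = 575
Column-major traversal misses (no reuse, every access misses): 23 * 200 = 4600
Ratio = 4600 / 575 = 8.0

8.0


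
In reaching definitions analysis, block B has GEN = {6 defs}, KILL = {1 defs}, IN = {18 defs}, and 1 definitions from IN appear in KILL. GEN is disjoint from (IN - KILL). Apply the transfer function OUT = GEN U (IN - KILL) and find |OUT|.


IN - KILL: 18 - 1 = 17 surviving definitions
OUT = GEN + surviving = 6 + 17 = 23

23


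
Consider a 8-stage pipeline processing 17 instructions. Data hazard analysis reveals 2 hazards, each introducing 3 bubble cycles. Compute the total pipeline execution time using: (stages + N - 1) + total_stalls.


Base cycles = 8 + 17 - 1 = 24
Total stalls = 2 * 3 = 6
Total = 24 + 6 = 30

30


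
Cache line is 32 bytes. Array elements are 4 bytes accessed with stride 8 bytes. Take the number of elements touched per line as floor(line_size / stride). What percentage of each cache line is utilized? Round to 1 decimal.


Elements per cache line = floor(32 / 8) = 4
Bytes used = 4 * 4 = 16
Utilization = 16 / 32 * 100 = 50.0%

50.0


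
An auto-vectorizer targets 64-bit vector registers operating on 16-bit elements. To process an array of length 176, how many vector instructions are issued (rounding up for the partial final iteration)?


Width = 64 / 16 = 4 elements per vector op
Iterations = ceil(176 / 4) = 44

44


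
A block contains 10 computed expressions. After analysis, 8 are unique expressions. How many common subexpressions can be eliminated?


CSE count = total expressions - unique expressions
= 10 - 8 = 2

2


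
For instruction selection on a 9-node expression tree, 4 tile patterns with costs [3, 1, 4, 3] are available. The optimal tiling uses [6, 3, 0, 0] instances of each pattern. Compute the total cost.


Total cost = sum(count_i * cost_i)
= 6*3 + 3*1 + 0*4 + 0*3
= 21

21


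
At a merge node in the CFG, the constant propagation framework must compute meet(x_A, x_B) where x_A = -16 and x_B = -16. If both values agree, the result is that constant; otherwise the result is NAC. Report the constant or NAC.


Meet operation: if both paths give the same constant, result is that constant; if they differ, result is NAC (not-a-constant).
Path A: -16, Path B: -16 -> equal
Result: constant -> -16

-16


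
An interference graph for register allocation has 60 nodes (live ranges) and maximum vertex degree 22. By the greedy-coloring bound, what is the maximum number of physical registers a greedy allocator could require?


Greedy coloring never needs more than (max_degree + 1) colors: when coloring a vertex, at most max_degree neighbors are already colored.
Upper bound = 22 + 1 = 23

23


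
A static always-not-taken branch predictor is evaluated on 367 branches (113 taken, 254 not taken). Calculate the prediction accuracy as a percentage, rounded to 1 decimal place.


Predictor: always-not-taken
Correct predictions = 254
Accuracy = 254 / 367 * 100 = 69.2%

69.2


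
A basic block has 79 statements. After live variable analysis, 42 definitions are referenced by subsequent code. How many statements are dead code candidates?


Dead code = total statements - live definitions
= 79 - 42 = 37

37


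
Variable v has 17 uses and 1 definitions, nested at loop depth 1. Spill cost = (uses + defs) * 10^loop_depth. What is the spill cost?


uses + defs = 17 + 1 = 18
10^1 = 10
Spill cost = 18 * 10 = 180

180


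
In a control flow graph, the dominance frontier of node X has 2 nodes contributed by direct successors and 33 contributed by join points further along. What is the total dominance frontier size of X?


DF(X) = direct successor contributions + join point contributions
= 2 + 33 = 35

35


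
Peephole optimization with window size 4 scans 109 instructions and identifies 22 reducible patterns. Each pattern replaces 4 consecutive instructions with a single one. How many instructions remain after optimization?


Each match removes 3 instructions.
Total removed = 22 * 3 = 66
Remaining = 109 - 66 = 43

43


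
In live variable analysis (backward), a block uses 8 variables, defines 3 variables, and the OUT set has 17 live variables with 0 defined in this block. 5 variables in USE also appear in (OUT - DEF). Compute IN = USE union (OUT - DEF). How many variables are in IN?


OUT - DEF: 17 - 0 = 17
|IN| = |USE| + |OUT - DEF| - |USE ∩ (OUT - DEF)| = 8 + 17 - 5 = 20

20


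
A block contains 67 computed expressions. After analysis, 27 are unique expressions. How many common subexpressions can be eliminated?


CSE count = total expressions - unique expressions
= 67 - 27 = 40

40


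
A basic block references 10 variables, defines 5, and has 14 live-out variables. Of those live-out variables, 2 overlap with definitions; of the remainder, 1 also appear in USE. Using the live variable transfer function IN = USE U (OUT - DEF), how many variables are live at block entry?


OUT - DEF: 14 - 2 = 12
|IN| = |USE| + |OUT - DEF| - |USE ∩ (OUT - DEF)| = 10 + 12 - 1 = 21

21


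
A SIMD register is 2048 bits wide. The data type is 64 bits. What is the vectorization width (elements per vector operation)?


Width = SIMD bits / data type bits
= 2048 / 64 = 32

32


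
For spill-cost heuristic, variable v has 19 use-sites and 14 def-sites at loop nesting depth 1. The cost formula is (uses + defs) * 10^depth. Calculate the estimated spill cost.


uses + defs = 19 + 14 = 33
10^1 = 10
Spill cost = 33 * 10 = 330

330


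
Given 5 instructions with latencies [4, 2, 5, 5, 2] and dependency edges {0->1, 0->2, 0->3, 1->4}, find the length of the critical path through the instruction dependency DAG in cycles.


Compute longest path through dependency graph: dist(Ik) = max over predecessors of dist + latency(Ik).
dist(I0) = latency 4 = 4
dist(I1) = dist(I0) + 2 = 4 + 2 = 6
dist(I2) = dist(I0) + 5 = 4 + 5 = 9
dist(I3) = dist(I0) + 5 = 4 + 5 = 9
dist(I4) = dist(I1) + 2 = 6 + 2 = 8
Critical path = max dist = 9

9


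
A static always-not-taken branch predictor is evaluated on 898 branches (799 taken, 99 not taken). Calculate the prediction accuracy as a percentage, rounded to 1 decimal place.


Predictor: always-not-taken
Correct predictions = 99
Accuracy = 99 / 898 * 100 = 11.0%

11.0


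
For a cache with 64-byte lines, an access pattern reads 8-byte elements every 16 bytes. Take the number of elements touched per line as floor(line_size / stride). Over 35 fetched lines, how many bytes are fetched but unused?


Elements per line = floor(64 / 16) = 4
Bytes used per line = 4 * 8 = 32
Wasted per line = 64 - 32 = 32
Total wasted = 32 * 35 = 1120

1120


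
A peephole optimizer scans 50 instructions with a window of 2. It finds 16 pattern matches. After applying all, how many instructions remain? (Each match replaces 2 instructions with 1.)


Each match removes 1 instructions.
Total removed = 16 * 1 = 16
Remaining = 50 - 16 = 34

34


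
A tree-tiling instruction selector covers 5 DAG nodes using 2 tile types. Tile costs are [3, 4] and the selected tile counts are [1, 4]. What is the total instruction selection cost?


Total cost = sum(count_i * cost_i)
= 1*3 + 4*4
= 19

19


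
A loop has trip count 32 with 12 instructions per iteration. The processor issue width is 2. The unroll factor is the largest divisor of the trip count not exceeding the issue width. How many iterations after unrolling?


Largest divisor of 32 <= 2 is 2
New iterations = 32 / 2 = 16

16


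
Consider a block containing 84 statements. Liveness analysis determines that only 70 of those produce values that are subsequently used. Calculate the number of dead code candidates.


Dead code = total statements - live definitions
= 84 - 70 = 14

14


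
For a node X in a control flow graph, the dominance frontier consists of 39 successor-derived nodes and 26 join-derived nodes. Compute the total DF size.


DF(X) = direct successor contributions + join point contributions
= 39 + 26 = 65

65


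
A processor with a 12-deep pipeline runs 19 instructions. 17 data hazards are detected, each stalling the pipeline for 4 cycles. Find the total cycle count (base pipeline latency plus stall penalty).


Base cycles = 12 + 19 - 1 = 30
Total stalls = 17 * 4 = 68
Total = 30 + 68 = 98

98


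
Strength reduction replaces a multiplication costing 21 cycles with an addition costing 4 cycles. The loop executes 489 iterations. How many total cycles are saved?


Per-iteration saving = 21 - 4 = 17
Total saved = 489 * 17 = 8313

8313


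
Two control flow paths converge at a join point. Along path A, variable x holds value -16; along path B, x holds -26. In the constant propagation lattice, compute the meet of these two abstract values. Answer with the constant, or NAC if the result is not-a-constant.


Meet operation: if both paths give the same constant, result is that constant; if they differ, result is NAC (not-a-constant).
Path A: -16, Path B: -26 -> differ
Result: not-a-constant -> NAC

NAC


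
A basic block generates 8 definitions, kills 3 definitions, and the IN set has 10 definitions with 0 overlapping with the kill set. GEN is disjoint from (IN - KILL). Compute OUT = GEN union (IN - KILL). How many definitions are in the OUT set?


IN - KILL: 10 - 0 = 10 surviving definitions
OUT = GEN + surviving = 8 + 10 = 18

18


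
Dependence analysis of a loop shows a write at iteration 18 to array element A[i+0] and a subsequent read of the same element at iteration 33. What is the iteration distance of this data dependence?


Distance = read iteration - write iteration
= 33 - 18 = 15

15


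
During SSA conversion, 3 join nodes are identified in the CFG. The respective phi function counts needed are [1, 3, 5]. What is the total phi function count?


Total phi functions = sum of phi functions at each join node
= 1 + 3 + 5 = 9

9


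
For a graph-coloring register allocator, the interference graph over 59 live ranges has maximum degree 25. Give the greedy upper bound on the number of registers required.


Greedy coloring never needs more than (max_degree + 1) colors: when coloring a vertex, at most max_degree neighbors are already colored.
Upper bound = 25 + 1 = 26

26


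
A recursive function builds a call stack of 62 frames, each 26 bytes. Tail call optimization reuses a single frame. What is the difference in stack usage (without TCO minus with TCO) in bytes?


Without TCO: 62 * 26 = 1612 bytes
With TCO: reuse 1 frame = 26 bytes
Savings = 1612 - 26 = 1586

1586


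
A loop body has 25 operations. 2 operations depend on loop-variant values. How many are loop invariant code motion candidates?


Invariant candidates = total - loop-dependent
= 25 - 2 = 23

23


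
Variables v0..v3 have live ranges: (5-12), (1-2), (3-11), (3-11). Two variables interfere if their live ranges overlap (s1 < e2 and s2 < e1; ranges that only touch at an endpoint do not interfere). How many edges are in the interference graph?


Check all pairs for overlapping intervals.
Two intervals (s1,e1) and (s2,e2) overlap if s1 < e2 and s2 < e1.
v0 (5-12) vs v1..v3: overlaps v2, v3 -> 2
v1 (1-2) vs v2..v3: overlaps none -> 0
v2 (3-11) vs v3: overlaps v3 -> 1
Total overlapping pairs = 2 + 0 + 1 = 3

3


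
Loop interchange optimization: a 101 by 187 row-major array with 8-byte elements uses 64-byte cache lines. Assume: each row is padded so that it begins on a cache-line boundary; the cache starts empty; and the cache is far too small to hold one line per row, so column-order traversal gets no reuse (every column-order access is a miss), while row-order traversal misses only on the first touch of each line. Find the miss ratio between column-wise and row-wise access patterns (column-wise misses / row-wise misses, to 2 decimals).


Each row occupies 187 * 8 = 1496 bytes and starts on a line boundary, so it spans ceil(1496 / 64) = 24 cache lines.
Row-major traversal misses (one per line touched): 101 * ceil(187 * 8 / 64) = 2424
Column-major traversal misses (no reuse, every access misses): 101 * 187 = 18887
Ratio = 18887 / 2424 = 7.79

7.79


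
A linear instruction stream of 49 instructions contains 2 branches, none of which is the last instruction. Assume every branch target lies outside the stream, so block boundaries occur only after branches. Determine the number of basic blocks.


With no in-sequence branch targets, the leaders are the first instruction plus the instruction after each branch.
Number of basic blocks = branches + 1
= 2 + 1 = 3

3


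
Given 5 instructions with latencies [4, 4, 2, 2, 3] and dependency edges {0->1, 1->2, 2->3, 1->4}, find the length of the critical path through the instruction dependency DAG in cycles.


Compute longest path through dependency graph: dist(Ik) = max over predecessors of dist + latency(Ik).
dist(I0) = latency 4 = 4
dist(I1) = dist(I0) + 4 = 4 + 4 = 8
dist(I2) = dist(I1) + 2 = 8 + 2 = 10
dist(I3) = dist(I2) + 2 = 10 + 2 = 12
dist(I4) = dist(I1) + 3 = 8 + 3 = 11
Critical path = max dist = 12

12


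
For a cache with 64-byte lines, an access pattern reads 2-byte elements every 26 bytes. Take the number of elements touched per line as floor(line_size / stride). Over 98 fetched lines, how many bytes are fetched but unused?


Elements per line = floor(64 / 26) = 2
Bytes used per line = 2 * 2 = 4
Wasted per line = 64 - 4 = 60
Total wasted = 60 * 98 = 5880

5880


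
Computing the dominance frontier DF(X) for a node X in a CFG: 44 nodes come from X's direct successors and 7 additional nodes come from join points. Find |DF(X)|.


DF(X) = direct successor contributions + join point contributions
= 44 + 7 = 51

51


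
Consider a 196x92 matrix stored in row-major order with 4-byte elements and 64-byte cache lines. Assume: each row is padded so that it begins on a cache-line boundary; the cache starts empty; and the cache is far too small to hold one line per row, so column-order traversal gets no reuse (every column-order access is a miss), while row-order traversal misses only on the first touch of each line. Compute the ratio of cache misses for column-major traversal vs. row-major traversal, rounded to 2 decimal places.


Each row occupies 92 * 4 = 368 bytes and starts on a line boundary, so it spans ceil(368 / 64) = 6 cache lines.
Row-major traversal misses (one per line touched): 196 * ceil(92 * 4 / 64) = 1176
Column-major traversal misses (no reuse, every access misses): 196 * 92 = 18032
Ratio = 18032 / 1176 = 15.33

15.33


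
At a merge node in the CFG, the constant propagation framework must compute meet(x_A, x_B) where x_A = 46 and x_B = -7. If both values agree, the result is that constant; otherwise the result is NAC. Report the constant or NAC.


Meet operation: if both paths give the same constant, result is that constant; if they differ, result is NAC (not-a-constant).
Path A: 46, Path B: -7 -> differ
Result: not-a-constant -> NAC

NAC


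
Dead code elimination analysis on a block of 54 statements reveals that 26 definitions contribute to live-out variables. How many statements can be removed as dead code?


Dead code = total statements - live definitions
= 54 - 26 = 28

28


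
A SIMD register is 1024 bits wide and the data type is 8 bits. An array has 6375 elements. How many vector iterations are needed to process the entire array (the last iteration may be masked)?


Width = 1024 / 8 = 128 elements per vector op
Iterations = ceil(6375 / 128) = 50

50


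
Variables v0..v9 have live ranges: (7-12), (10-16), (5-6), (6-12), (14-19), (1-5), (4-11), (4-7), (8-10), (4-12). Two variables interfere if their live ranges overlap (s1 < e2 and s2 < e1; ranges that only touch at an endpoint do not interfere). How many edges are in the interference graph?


Check all pairs for overlapping intervals.
Two intervals (s1,e1) and (s2,e2) overlap if s1 < e2 and s2 < e1.
v0 (7-12) vs v1..v9: overlaps v1, v3, v6, v8, v9 -> 5
v1 (10-16) vs v2..v9: overlaps v3, v4, v6, v9 -> 4
v2 (5-6) vs v3..v9: overlaps v6, v7, v9 -> 3
v3 (6-12) vs v4..v9: overlaps v6, v7, v8, v9 -> 4
v4 (14-19) vs v5..v9: overlaps none -> 0
v5 (1-5) vs v6..v9: overlaps v6, v7, v9 -> 3
v6 (4-11) vs v7..v9: overlaps v7, v8, v9 -> 3
v7 (4-7) vs v8..v9: overlaps v9 -> 1
v8 (8-10) vs v9: overlaps v9 -> 1
Total overlapping pairs = 5 + 4 + 3 + 4 + 0 + 3 + 3 + 1 + 1 = 24

24


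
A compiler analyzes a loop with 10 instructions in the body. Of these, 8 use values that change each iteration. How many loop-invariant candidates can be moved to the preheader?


Invariant candidates = total - loop-dependent
= 10 - 8 = 2

2


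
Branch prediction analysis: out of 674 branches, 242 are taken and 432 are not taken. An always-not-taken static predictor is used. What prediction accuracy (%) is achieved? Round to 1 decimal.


Predictor: always-not-taken
Correct predictions = 432
Accuracy = 432 / 674 * 100 = 64.1%

64.1


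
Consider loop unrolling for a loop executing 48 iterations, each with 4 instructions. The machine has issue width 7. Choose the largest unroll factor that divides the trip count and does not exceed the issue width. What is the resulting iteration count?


Largest divisor of 48 <= 7 is 6
New iterations = 48 / 6 = 8

8


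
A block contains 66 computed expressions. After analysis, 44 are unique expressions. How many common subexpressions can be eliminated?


CSE count = total expressions - unique expressions
= 66 - 44 = 22

22


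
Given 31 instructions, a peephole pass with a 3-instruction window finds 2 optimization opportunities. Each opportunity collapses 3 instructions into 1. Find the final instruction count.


Each match removes 2 instructions.
Total removed = 2 * 2 = 4
Remaining = 31 - 4 = 27

27


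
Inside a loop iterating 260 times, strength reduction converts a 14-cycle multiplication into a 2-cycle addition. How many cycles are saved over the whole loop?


Per-iteration saving = 14 - 2 = 12
Total saved = 260 * 12 = 3120

3120


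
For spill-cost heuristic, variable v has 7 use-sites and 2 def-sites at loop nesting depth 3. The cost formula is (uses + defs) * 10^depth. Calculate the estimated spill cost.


uses + defs = 7 + 2 = 9
10^3 = 1000
Spill cost = 9 * 1000 = 9000

9000


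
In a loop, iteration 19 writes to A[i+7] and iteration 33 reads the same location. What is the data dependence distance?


Distance = read iteration - write iteration
= 33 - 19 = 14

14


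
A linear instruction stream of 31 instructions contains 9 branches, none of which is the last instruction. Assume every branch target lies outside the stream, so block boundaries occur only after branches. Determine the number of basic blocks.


With no in-sequence branch targets, the leaders are the first instruction plus the instruction after each branch.
Number of basic blocks = branches + 1
= 9 + 1 = 10

10


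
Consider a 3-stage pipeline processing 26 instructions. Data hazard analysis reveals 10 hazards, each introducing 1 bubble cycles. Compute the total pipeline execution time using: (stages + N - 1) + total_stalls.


Base cycles = 3 + 26 - 1 = 28
Total stalls = 10 * 1 = 10
Total = 28 + 10 = 38

38


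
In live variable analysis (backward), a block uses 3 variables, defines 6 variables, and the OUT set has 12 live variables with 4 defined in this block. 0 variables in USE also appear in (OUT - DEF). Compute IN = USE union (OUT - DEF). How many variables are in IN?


OUT - DEF: 12 - 4 = 8
|IN| = |USE| + |OUT - DEF| - |USE ∩ (OUT - DEF)| = 3 + 8 - 0 = 11

11


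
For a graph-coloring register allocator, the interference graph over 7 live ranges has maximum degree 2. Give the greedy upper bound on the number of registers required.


Greedy coloring never needs more than (max_degree + 1) colors: when coloring a vertex, at most max_degree neighbors are already colored.
Upper bound = 2 + 1 = 3

3


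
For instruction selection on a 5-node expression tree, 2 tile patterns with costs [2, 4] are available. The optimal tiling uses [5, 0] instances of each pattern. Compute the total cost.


Total cost = sum(count_i * cost_i)
= 5*2 + 0*4
= 10

10


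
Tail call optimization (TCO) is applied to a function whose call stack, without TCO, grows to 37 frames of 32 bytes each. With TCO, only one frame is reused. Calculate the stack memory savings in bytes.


Without TCO: 37 * 32 = 1184 bytes
With TCO: reuse 1 frame = 32 bytes
Savings = 1184 - 32 = 1152

1152


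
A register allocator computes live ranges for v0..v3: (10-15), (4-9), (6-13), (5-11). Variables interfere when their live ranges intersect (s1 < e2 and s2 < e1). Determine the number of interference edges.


Check all pairs for overlapping intervals.
Two intervals (s1,e1) and (s2,e2) overlap if s1 < e2 and s2 < e1.
v0 (10-15) vs v1..v3: overlaps v2, v3 -> 2
v1 (4-9) vs v2..v3: overlaps v2, v3 -> 2
v2 (6-13) vs v3: overlaps v3 -> 1
Total overlapping pairs = 2 + 2 + 1 = 5

5


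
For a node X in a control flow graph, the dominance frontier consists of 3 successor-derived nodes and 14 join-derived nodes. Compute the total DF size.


DF(X) = direct successor contributions + join point contributions
= 3 + 14 = 17

17


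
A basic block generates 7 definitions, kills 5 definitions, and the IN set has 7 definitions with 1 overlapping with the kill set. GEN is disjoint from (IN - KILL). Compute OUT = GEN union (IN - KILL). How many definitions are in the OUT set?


IN - KILL: 7 - 1 = 6 surviving definitions
OUT = GEN + surviving = 7 + 6 = 13

13


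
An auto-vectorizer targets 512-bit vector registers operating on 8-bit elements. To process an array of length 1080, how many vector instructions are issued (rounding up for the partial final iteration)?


Width = 512 / 8 = 64 elements per vector op
Iterations = ceil(1080 / 64) = 17

17


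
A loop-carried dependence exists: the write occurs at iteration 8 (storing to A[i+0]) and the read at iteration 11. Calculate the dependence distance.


Distance = read iteration - write iteration
= 11 - 8 = 3

3


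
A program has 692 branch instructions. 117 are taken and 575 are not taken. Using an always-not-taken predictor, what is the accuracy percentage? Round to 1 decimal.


Predictor: always-not-taken
Correct predictions = 575
Accuracy = 575 / 692 * 100 = 83.1%

83.1


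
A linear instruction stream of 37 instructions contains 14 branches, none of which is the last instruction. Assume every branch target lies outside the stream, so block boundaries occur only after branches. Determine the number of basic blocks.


With no in-sequence branch targets, the leaders are the first instruction plus the instruction after each branch.
Number of basic blocks = branches + 1
= 14 + 1 = 15

15


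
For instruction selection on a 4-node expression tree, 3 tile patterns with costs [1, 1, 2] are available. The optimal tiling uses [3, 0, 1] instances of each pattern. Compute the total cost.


Total cost = sum(count_i * cost_i)
= 3*1 + 0*1 + 1*2
= 5

5


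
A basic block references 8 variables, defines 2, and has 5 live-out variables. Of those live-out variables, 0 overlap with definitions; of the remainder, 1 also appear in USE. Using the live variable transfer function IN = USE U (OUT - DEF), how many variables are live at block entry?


OUT - DEF: 5 - 0 = 5
|IN| = |USE| + |OUT - DEF| - |USE ∩ (OUT - DEF)| = 8 + 5 - 1 = 12

12


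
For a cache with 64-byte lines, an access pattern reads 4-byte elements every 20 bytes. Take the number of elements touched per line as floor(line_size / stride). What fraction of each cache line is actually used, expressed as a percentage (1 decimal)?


Elements per cache line = floor(64 / 20) = 3
Bytes used = 3 * 4 = 12
Utilization = 12 / 64 * 100 = 18.8%

18.8


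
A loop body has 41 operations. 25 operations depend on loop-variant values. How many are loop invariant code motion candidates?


Invariant candidates = total - loop-dependent
= 41 - 25 = 16

16


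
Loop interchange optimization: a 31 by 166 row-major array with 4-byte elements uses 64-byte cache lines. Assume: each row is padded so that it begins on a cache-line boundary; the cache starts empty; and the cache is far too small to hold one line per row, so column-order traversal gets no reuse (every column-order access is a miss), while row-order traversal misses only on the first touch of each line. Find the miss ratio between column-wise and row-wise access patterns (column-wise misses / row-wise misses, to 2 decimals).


Each row occupies 166 * 4 = 664 bytes and starts on a line boundary, so it spans ceil(664 / 64) = 11 cache lines.
Row-major traversal misses (one per line touched): 31 * ceil(166 * 4 / 64) = 341
Column-major traversal misses (no reuse, every access misses): 31 * 166 = 5146
Ratio = 5146 / 341 = 15.09

15.09


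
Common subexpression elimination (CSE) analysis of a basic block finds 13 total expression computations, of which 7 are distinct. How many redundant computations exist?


CSE count = total expressions - unique expressions
= 13 - 7 = 6

6


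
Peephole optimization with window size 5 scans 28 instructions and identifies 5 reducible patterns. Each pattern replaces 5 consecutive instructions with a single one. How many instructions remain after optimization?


Each match removes 4 instructions.
Total removed = 5 * 4 = 20
Remaining = 28 - 20 = 8

8


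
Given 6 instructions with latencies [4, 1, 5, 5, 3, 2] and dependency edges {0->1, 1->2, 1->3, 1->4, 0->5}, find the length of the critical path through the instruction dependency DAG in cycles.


Compute longest path through dependency graph: dist(Ik) = max over predecessors of dist + latency(Ik).
dist(I0) = latency 4 = 4
dist(I1) = dist(I0) + 1 = 4 + 1 = 5
dist(I2) = dist(I1) + 5 = 5 + 5 = 10
dist(I3) = dist(I1) + 5 = 5 + 5 = 10
dist(I4) = dist(I1) + 3 = 5 + 3 = 8
dist(I5) = dist(I0) + 2 = 4 + 2 = 6
Critical path = max dist = 10

10


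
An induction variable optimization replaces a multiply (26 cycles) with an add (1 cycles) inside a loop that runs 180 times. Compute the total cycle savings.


Per-iteration saving = 26 - 1 = 25
Total saved = 180 * 25 = 4500

4500


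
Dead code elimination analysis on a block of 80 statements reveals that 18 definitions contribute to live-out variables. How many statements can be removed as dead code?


Dead code = total statements - live definitions
= 80 - 18 = 62

62


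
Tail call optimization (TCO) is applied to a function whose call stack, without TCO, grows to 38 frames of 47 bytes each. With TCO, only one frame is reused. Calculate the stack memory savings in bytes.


Without TCO: 38 * 47 = 1786 bytes
With TCO: reuse 1 frame = 47 bytes
Savings = 1786 - 47 = 1739

1739


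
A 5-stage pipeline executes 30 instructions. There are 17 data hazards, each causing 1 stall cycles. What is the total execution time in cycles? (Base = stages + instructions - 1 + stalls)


Base cycles = 5 + 30 - 1 = 34
Total stalls = 17 * 1 = 17
Total = 34 + 17 = 51

51


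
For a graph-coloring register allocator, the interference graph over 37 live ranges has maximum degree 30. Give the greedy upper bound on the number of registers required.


Greedy coloring never needs more than (max_degree + 1) colors: when coloring a vertex, at most max_degree neighbors are already colored.
Upper bound = 30 + 1 = 31

31


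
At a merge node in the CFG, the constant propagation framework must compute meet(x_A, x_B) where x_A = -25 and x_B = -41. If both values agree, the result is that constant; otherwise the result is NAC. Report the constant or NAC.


Meet operation: if both paths give the same constant, result is that constant; if they differ, result is NAC (not-a-constant).
Path A: -25, Path B: -41 -> differ
Result: not-a-constant -> NAC

NAC


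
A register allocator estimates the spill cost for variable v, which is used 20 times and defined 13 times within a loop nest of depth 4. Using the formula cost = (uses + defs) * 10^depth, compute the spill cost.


uses + defs = 20 + 13 = 33
10^4 = 10000
Spill cost = 33 * 10000 = 330000

330000


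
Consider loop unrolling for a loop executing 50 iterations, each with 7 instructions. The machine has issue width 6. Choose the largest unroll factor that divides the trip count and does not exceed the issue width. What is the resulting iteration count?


Largest divisor of 50 <= 6 is 5
New iterations = 50 / 5 = 10

10


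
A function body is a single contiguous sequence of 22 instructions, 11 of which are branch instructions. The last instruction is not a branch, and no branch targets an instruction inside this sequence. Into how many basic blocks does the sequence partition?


With no in-sequence branch targets, the leaders are the first instruction plus the instruction after each branch.
Number of basic blocks = branches + 1
= 11 + 1 = 12

12


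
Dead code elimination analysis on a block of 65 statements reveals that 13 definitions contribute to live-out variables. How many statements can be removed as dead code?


Dead code = total statements - live definitions
= 65 - 13 = 52

52


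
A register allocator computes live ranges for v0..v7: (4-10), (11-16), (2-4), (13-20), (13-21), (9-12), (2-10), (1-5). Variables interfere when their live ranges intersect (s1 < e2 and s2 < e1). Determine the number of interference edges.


Check all pairs for overlapping intervals.
Two intervals (s1,e1) and (s2,e2) overlap if s1 < e2 and s2 < e1.
v0 (4-10) vs v1..v7: overlaps v5, v6, v7 -> 3
v1 (11-16) vs v2..v7: overlaps v3, v4, v5 -> 3
v2 (2-4) vs v3..v7: overlaps v6, v7 -> 2
v3 (13-20) vs v4..v7: overlaps v4 -> 1
v4 (13-21) vs v5..v7: overlaps none -> 0
v5 (9-12) vs v6..v7: overlaps v6 -> 1
v6 (2-10) vs v7: overlaps v7 -> 1
Total overlapping pairs = 3 + 3 + 2 + 1 + 0 + 1 + 1 = 11

11


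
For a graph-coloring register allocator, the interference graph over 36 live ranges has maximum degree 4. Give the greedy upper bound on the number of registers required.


Greedy coloring never needs more than (max_degree + 1) colors: when coloring a vertex, at most max_degree neighbors are already colored.
Upper bound = 4 + 1 = 5

5


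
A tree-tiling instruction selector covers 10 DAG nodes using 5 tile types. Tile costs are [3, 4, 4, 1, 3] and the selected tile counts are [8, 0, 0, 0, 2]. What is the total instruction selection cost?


Total cost = sum(count_i * cost_i)
= 8*3 + 0*4 + 0*4 + 0*1 + 2*3
= 30

30


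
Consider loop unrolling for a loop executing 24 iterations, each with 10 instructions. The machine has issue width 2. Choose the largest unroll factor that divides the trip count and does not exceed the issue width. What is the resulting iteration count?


Largest divisor of 24 <= 2 is 2
New iterations = 24 / 2 = 12

12


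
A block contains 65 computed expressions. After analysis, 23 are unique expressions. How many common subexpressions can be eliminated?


CSE count = total expressions - unique expressions
= 65 - 23 = 42

42


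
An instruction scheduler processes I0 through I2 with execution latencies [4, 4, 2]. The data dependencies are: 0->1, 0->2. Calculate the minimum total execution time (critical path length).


Compute longest path through dependency graph: dist(Ik) = max over predecessors of dist + latency(Ik).
dist(I0) = latency 4 = 4
dist(I1) = dist(I0) + 4 = 4 + 4 = 8
dist(I2) = dist(I0) + 2 = 4 + 2 = 6
Critical path = max dist = 8

8


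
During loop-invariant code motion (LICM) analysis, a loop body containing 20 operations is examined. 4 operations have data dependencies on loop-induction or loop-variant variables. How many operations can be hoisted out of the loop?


Invariant candidates = total - loop-dependent
= 20 - 4 = 16

16


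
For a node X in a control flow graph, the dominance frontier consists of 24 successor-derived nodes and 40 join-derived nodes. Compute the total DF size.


DF(X) = direct successor contributions + join point contributions
= 24 + 40 = 64

64


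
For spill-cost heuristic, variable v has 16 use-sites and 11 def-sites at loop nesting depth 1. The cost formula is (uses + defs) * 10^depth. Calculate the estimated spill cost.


uses + defs = 16 + 11 = 27
10^1 = 10
Spill cost = 27 * 10 = 270

270


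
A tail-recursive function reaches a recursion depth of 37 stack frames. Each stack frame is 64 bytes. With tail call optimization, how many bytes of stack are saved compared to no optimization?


Without TCO: 37 * 64 = 2368 bytes
With TCO: reuse 1 frame = 64 bytes
Savings = 2368 - 64 = 2304

2304


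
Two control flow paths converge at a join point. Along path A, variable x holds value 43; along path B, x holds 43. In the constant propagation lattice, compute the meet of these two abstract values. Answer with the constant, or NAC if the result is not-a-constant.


Meet operation: if both paths give the same constant, result is that constant; if they differ, result is NAC (not-a-constant).
Path A: 43, Path B: 43 -> equal
Result: constant -> 43

43


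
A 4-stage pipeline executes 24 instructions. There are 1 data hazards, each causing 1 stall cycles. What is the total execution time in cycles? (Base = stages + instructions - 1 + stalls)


Base cycles = 4 + 24 - 1 = 27
Total stalls = 1 * 1 = 1
Total = 27 + 1 = 28

28


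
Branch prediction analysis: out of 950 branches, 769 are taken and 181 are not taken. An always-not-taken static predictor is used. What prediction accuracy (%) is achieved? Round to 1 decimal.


Predictor: always-not-taken
Correct predictions = 181
Accuracy = 181 / 950 * 100 = 19.1%

19.1


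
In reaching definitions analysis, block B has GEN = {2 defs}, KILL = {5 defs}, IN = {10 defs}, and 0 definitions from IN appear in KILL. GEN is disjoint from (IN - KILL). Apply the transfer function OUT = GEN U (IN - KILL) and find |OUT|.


IN - KILL: 10 - 0 = 10 surviving definitions
OUT = GEN + surviving = 2 + 10 = 12

12


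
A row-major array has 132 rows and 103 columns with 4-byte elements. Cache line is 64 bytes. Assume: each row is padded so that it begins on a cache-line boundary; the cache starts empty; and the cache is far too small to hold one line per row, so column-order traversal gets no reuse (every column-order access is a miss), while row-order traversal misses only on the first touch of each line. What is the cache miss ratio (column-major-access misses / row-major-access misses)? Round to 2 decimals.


Each row occupies 103 * 4 = 412 bytes and starts on a line boundary, so it spans ceil(412 / 64) = 7 cache lines.
Row-major traversal misses (one per line touched): 132 * ceil(103 * 4 / 64) = 924
Column-major traversal misses (no reuse, every access misses): 132 * 103 = 13596
Ratio = 13596 / 924 = 14.71

14.71
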